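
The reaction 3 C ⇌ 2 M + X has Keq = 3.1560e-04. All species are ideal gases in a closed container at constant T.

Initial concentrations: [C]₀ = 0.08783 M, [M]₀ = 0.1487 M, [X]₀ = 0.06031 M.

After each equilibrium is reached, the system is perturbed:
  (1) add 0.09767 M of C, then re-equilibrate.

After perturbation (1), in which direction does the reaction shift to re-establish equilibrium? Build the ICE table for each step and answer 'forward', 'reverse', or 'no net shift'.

Q₀ = 1.968 vs Keq = 3.1560e-04 ⇒ Q>K, reverse
Step 1:
                  C         M         X
  Initial   0.08783    0.1487   0.06031
  Change     0.1687   -0.1125  -0.05624
  Equil      0.2566   0.03621  0.004065
  solve Keq expr → x = -0.05624; check Q = 3.1560e-04
Then add 0.09767 M of C.
Step 2:
                  C         M         X
  Initial    0.3542   0.03621  0.004065
  Change  -0.009358  0.006239  0.003119
  Equil      0.3449   0.04245  0.007184
  solve Keq expr → x = 0.003119; check Q = 3.1560e-04

Direction: forward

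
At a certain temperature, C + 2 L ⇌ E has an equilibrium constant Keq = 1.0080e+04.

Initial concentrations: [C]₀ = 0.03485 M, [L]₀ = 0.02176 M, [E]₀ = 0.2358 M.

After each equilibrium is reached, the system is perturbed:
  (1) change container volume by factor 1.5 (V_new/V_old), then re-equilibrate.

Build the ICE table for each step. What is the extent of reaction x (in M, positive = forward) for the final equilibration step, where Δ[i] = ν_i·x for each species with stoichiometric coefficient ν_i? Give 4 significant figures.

Q₀ = 1.4290e+04 vs Keq = 1.0080e+04 ⇒ Q>K, reverse
Step 1:
                   C          L          E
  I          0.03485    0.02176     0.2358
  C          0.00172   0.003439   -0.00172
  E          0.03657     0.0252     0.2341
  solve Keq expr → x = -0.00172; check Q = 1.0080e+04
Then change container volume by factor 1.5 (V_new/V_old).
Step 2:
                   C          L          E
  I          0.02438     0.0168     0.1561
  C         0.003299   0.006599  -0.003299
  E          0.02768     0.0234     0.1528
  solve Keq expr → x = -0.003299; check Q = 1.0080e+04

x = -0.003299 M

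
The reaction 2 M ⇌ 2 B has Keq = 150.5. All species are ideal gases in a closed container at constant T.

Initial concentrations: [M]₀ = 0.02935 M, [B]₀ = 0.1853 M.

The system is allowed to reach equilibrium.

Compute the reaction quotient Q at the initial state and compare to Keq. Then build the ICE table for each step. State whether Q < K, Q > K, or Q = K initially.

Q₀ = 39.86; Q < K (proceeds forward)

Q₀ = 39.86 vs Keq = 150.5 ⇒ Q<K, forward
Step 1:
                  M         B
  init      0.02935    0.1853
  Δ        -0.01317   0.01317
  eq        0.01618    0.1985
  solve Keq expr → x = 0.006586; check Q = 150.5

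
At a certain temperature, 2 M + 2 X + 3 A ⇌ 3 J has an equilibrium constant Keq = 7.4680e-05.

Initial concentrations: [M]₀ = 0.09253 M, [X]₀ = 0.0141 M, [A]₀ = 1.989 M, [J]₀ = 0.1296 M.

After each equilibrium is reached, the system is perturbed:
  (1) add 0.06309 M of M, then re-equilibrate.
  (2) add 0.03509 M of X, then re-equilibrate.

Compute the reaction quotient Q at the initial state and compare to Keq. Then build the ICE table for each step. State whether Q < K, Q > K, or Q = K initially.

Q₀ = 162.5 vs Keq = 7.4680e-05 ⇒ Q>K, reverse
Step 1:
                   M          X          A          J
  I          0.09253     0.0141      1.989     0.1296
  C          0.08249    0.08249     0.1237    -0.1237
  E            0.175    0.09659      2.113   0.005861
  solve Keq expr → x = -0.04125; check Q = 7.4680e-05
Then add 0.06309 M of M.
Step 2:
                   M          X          A          J
  I           0.2381    0.09659      2.113   0.005861
  C       -8.4771e-04 -8.4771e-04  -0.001272   0.001272
  E           0.2373    0.09575      2.111   0.007132
  solve Keq expr → x = 4.2385e-04; check Q = 7.4680e-05
Then add 0.03509 M of X.
Step 3:
                   M          X          A          J
  I           0.2373     0.1308      2.111   0.007132
  C        -0.001048  -0.001048  -0.001571   0.001571
  E           0.2362     0.1298       2.11   0.008703
  solve Keq expr → x = 5.2378e-04; check Q = 7.4680e-05

Q₀ = 162.5; Q > K (proceeds reverse)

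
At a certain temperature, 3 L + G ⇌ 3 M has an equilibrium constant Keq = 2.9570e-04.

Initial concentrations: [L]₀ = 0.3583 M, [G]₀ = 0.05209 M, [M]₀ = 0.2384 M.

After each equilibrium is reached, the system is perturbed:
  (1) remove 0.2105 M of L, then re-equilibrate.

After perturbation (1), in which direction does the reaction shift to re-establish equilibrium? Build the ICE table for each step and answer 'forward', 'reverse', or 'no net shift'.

Direction: reverse

Q₀ = 5.655 vs Keq = 2.9570e-04 ⇒ Q>K, reverse
Step 1:
                   L          G          M
  init        0.3583    0.05209     0.2384
  Δ           0.2192    0.07305    -0.2192
  eq          0.5775     0.1251    0.01924
  solve Keq expr → x = -0.07305; check Q = 2.9570e-04
Then remove 0.2105 M of L.
Step 2:
                   L          G          M
  init         0.367     0.1251    0.01924
  Δ         0.006717   0.002239  -0.006717
  eq          0.3737     0.1274    0.01253
  solve Keq expr → x = -0.002239; check Q = 2.9570e-04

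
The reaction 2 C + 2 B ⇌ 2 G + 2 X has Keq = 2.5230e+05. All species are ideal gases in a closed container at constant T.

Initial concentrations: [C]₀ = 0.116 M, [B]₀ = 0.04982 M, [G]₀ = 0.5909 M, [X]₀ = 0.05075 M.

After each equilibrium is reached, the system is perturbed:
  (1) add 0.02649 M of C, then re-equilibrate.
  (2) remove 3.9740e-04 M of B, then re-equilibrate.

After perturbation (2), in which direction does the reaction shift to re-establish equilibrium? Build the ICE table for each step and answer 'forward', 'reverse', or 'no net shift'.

Direction: reverse

Q₀ = 26.93 vs Keq = 2.5230e+05 ⇒ Q<K, forward
Step 1:
                   C          B          G          X
  Initial      0.116    0.04982     0.5909    0.05075
  Change    -0.04797   -0.04797    0.04797    0.04797
  Equil      0.06803   0.001846     0.6389    0.09872
  solve Keq expr → x = 0.02399; check Q = 2.5230e+05
Then add 0.02649 M of C.
Step 2:
                   C          B          G          X
  Initial    0.09452   0.001846     0.6389    0.09872
  Change  -5.0240e-04 -5.0240e-04 5.0240e-04 5.0240e-04
  Equil      0.09401   0.001343     0.6394    0.09923
  solve Keq expr → x = 2.5120e-04; check Q = 2.5230e+05
Then remove 3.9740e-04 M of B.
Step 3:
                   C          B          G          X
  Initial    0.09401 9.4609e-04     0.6394    0.09923
  Change  3.8590e-04 3.8590e-04 -3.8590e-04 -3.8590e-04
  Equil       0.0944   0.001332      0.639    0.09884
  solve Keq expr → x = -1.9295e-04; check Q = 2.5230e+05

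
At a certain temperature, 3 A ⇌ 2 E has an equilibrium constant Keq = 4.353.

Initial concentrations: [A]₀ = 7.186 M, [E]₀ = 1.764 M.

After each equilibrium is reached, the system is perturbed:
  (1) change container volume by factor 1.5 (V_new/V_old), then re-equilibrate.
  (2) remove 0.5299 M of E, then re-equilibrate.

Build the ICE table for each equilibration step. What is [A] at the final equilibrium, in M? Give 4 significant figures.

[A]_eq = 1.272 M

Q₀ = 0.008386 vs Keq = 4.353 ⇒ Q<K, forward
Step 1:
                   A          E
  Initial      7.186      1.764
  Change      -5.322      3.548
  Equil        1.864      5.312
  solve Keq expr → x = 1.774; check Q = 4.353
Then change container volume by factor 1.5 (V_new/V_old).
Step 2:
                   A          E
  Initial      1.243      3.541
  Change      0.1525    -0.1017
  Equil        1.395      3.439
  solve Keq expr → x = -0.05084; check Q = 4.353
Then remove 0.5299 M of E.
Step 3:
                   A          E
  Initial      1.395       2.91
  Change     -0.1238    0.08253
  Equil        1.272      2.992
  solve Keq expr → x = 0.04127; check Q = 4.353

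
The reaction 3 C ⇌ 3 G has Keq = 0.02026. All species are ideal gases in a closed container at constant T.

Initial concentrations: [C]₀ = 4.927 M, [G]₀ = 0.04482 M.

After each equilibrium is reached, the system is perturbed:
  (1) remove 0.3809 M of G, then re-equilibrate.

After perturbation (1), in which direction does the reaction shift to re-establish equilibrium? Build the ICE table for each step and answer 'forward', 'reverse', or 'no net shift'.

Q₀ = 7.5278e-07 vs Keq = 0.02026 ⇒ Q<K, forward
Step 1:
                  C         G
  init        4.927   0.04482
  Δ           -1.02      1.02
  eq          3.907     1.065
  solve Keq expr → x = 0.3401; check Q = 0.02026
Then remove 0.3809 M of G.
Step 2:
                  C         G
  init        3.907    0.6841
  Δ         -0.2993    0.2993
  eq          3.607    0.9834
  solve Keq expr → x = 0.09977; check Q = 0.02026

Direction: forward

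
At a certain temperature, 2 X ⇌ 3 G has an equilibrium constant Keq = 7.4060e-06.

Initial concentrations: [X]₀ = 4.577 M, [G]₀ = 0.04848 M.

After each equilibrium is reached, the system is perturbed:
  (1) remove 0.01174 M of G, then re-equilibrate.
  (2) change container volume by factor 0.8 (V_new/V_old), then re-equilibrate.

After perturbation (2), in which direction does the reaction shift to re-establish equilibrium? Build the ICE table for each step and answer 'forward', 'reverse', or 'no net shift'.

Q₀ = 5.4391e-06 vs Keq = 7.4060e-06 ⇒ Q<K, forward
Step 1:
                    X           G
  I             4.577     0.04848
  C         -0.003484    0.005227
  E             4.574     0.05371
  solve Keq expr → x = 0.001742; check Q = 7.4060e-06
Then remove 0.01174 M of G.
Step 2:
                    X           G
  I             4.574     0.04197
  C         -0.007786     0.01168
  E             4.566     0.05365
  solve Keq expr → x = 0.003893; check Q = 7.4060e-06
Then change container volume by factor 0.8 (V_new/V_old).
Step 3:
                    X           G
  I             5.707     0.06706
  C          0.003189   -0.004784
  E              5.71     0.06227
  solve Keq expr → x = -0.001595; check Q = 7.4060e-06

Direction: reverse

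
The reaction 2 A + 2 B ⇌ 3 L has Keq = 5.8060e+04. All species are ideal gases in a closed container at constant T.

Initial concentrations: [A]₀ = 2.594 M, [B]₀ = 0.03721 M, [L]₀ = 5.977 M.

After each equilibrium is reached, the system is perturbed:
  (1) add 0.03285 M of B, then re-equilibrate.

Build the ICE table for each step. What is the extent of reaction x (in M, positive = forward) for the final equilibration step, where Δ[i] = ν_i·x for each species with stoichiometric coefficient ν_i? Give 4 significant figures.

Q₀ = 2.2919e+04 vs Keq = 5.8060e+04 ⇒ Q<K, forward
Step 1:
                   A          B          L
  init         2.594    0.03721      5.977
  Δ         -0.01359   -0.01359    0.02038
  eq            2.58    0.02362      5.997
  solve Keq expr → x = 0.006794; check Q = 5.8060e+04
Then add 0.03285 M of B.
Step 2:
                   A          B          L
  init          2.58    0.05647      5.997
  Δ         -0.03226   -0.03226    0.04839
  eq           2.548    0.02421      6.046
  solve Keq expr → x = 0.01613; check Q = 5.8060e+04

x = 0.01613 M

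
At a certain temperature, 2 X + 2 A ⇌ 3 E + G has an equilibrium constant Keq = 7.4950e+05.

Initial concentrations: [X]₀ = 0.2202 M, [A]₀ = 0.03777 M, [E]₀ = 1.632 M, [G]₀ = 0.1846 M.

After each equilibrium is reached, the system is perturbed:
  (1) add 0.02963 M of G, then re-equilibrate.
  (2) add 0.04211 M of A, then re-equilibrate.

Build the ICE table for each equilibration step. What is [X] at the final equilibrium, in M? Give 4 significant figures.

Q₀ = 1.1600e+04 vs Keq = 7.4950e+05 ⇒ Q<K, forward
Step 1:
                   X          A          E          G
  Initial     0.2202    0.03777      1.632     0.1846
  Change    -0.03179   -0.03179    0.04769     0.0159
  Equil       0.1884   0.005976       1.68     0.2005
  solve Keq expr → x = 0.0159; check Q = 7.4950e+05
Then add 0.02963 M of G.
Step 2:
                   X          A          E          G
  Initial     0.1884   0.005976       1.68     0.2301
  Change  4.0630e-04 4.0630e-04 -6.0945e-04 -2.0315e-04
  Equil       0.1888   0.006382      1.679     0.2299
  solve Keq expr → x = -2.0315e-04; check Q = 7.4950e+05
Then add 0.04211 M of A.
Step 3:
                   X          A          E          G
  Initial     0.1888    0.04849      1.679     0.2299
  Change    -0.03962   -0.03962    0.05943    0.01981
  Equil       0.1492   0.008869      1.739     0.2497
  solve Keq expr → x = 0.01981; check Q = 7.4950e+05

[X]_eq = 0.1492 M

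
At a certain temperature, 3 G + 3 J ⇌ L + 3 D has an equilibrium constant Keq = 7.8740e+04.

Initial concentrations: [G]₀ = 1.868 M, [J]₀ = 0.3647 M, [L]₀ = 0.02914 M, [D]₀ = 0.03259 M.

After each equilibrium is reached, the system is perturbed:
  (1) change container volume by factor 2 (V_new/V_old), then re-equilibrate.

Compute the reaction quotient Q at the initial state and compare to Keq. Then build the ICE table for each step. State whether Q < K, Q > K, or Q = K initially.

Q₀ = 3.1901e-06; Q < K (proceeds forward)

Q₀ = 3.1901e-06 vs Keq = 7.8740e+04 ⇒ Q<K, forward
Step 1:
                  G         J         L         D
  I           1.868    0.3647   0.02914   0.03259
  C         -0.3615   -0.3615    0.1205    0.3615
  E           1.507   0.00324    0.1496    0.3941
  solve Keq expr → x = 0.1205; check Q = 7.8740e+04
Then change container volume by factor 2 (V_new/V_old).
Step 2:
                  G         J         L         D
  I          0.7533   0.00162   0.07481     0.197
  C       9.3263e-04 9.3263e-04 -3.1088e-04 -9.3263e-04
  E          0.7542  0.002552    0.0745    0.1961
  solve Keq expr → x = -3.1088e-04; check Q = 7.8740e+04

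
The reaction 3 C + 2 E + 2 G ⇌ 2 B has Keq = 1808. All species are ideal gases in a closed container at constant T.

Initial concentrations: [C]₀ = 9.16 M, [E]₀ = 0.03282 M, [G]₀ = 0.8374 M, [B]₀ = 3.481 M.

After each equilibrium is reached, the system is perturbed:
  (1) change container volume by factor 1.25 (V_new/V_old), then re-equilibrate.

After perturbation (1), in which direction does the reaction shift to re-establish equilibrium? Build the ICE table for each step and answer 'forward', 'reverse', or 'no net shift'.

Q₀ = 20.87 vs Keq = 1808 ⇒ Q<K, forward
Step 1:
                   C          E          G          B
  Initial       9.16    0.03282     0.8374      3.481
  Change    -0.04366   -0.02911   -0.02911    0.02911
  Equil        9.116    0.00371     0.8083       3.51
  solve Keq expr → x = 0.01455; check Q = 1808
Then change container volume by factor 1.25 (V_new/V_old).
Step 2:
                   C          E          G          B
  Initial      7.293   0.002968     0.6466      2.808
  Change    0.003288   0.002192   0.002192  -0.002192
  Equil        7.296    0.00516     0.6488      2.806
  solve Keq expr → x = -0.001096; check Q = 1808

Direction: reverse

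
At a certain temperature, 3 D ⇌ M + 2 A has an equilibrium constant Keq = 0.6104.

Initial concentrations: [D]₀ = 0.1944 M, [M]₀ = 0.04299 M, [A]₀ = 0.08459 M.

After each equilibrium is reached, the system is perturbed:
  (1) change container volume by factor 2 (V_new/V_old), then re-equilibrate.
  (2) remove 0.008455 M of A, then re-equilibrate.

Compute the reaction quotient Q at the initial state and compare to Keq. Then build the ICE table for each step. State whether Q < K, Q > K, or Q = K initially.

Q₀ = 0.04187; Q < K (proceeds forward)

Q₀ = 0.04187 vs Keq = 0.6104 ⇒ Q<K, forward
Step 1:
                    D           M           A
  I            0.1944     0.04299     0.08459
  C          -0.07071     0.02357     0.04714
  E            0.1237     0.06656      0.1317
  solve Keq expr → x = 0.02357; check Q = 0.6104
Then change container volume by factor 2 (V_new/V_old).
Step 2:
                    D           M           A
  I           0.06184     0.03328     0.06587
  C                 0           0           0
  E           0.06184     0.03328     0.06587
  solve Keq expr → x = 0; check Q = 0.6104
Then remove 0.008455 M of A.
Step 3:
                    D           M           A
  I           0.06184     0.03328     0.05741
  C          -0.00333     0.00111     0.00222
  E           0.05851     0.03439     0.05963
  solve Keq expr → x = 0.00111; check Q = 0.6104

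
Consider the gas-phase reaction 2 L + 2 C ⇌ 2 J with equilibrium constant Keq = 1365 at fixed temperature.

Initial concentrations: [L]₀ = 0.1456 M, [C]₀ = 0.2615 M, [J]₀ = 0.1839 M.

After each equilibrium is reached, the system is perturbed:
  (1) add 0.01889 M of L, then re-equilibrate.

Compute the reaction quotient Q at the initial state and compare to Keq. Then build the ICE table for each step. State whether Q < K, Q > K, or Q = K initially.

Q₀ = 23.33; Q < K (proceeds forward)

Q₀ = 23.33 vs Keq = 1365 ⇒ Q<K, forward
Step 1:
                   L          C          J
  Initial     0.1456     0.2615     0.1839
  Change    -0.09864   -0.09864    0.09864
  Equil      0.04696     0.1629     0.2825
  solve Keq expr → x = 0.04932; check Q = 1365
Then add 0.01889 M of L.
Step 2:
                   L          C          J
  Initial    0.06585     0.1629     0.2825
  Change    -0.01265   -0.01265    0.01265
  Equil      0.05319     0.1502     0.2952
  solve Keq expr → x = 0.006327; check Q = 1365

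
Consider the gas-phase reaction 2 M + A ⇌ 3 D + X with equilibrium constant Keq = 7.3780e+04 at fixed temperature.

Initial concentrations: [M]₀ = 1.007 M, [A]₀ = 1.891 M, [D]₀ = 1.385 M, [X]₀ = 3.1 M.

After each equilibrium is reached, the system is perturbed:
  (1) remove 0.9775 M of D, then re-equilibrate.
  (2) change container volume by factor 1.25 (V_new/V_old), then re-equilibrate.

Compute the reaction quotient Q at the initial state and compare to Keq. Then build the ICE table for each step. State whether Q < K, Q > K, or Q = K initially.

Q₀ = 4.295; Q < K (proceeds forward)

Q₀ = 4.295 vs Keq = 7.3780e+04 ⇒ Q<K, forward
Step 1:
                  M         A         D         X
  I           1.007     1.891     1.385       3.1
  C         -0.9786   -0.4893     1.468    0.4893
  E         0.02839     1.402     2.853     3.589
  solve Keq expr → x = 0.4893; check Q = 7.3780e+04
Then remove 0.9775 M of D.
Step 2:
                  M         A         D         X
  I         0.02839     1.402     1.875     3.589
  C        -0.01297 -0.006486   0.01946  0.006486
  E         0.01542     1.395     1.895     3.596
  solve Keq expr → x = 0.006486; check Q = 7.3780e+04
Then change container volume by factor 1.25 (V_new/V_old).
Step 3:
                  M         A         D         X
  I         0.01233     1.116     1.516     2.877
  C       -0.001277 -6.3837e-04  0.001915 6.3837e-04
  E         0.01106     1.116     1.518     2.877
  solve Keq expr → x = 6.3837e-04; check Q = 7.3780e+04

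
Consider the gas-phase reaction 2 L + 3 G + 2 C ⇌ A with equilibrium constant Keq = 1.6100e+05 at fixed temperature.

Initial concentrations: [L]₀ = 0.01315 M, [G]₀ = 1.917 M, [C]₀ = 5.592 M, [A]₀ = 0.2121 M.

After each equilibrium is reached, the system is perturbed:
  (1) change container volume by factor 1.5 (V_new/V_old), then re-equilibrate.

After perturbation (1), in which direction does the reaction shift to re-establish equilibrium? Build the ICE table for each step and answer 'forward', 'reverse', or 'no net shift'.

Q₀ = 5.568 vs Keq = 1.6100e+05 ⇒ Q<K, forward
Step 1:
                   L          G          C          A
  I          0.01315      1.917      5.592     0.2121
  C         -0.01307   -0.01961   -0.01307   0.006535
  E       7.9921e-05      1.897      5.579     0.2186
  solve Keq expr → x = 0.006535; check Q = 1.6100e+05
Then change container volume by factor 1.5 (V_new/V_old).
Step 2:
                   L          G          C          A
  I       5.3280e-05      1.265      3.719     0.1458
  C       1.2646e-04 1.8968e-04 1.2646e-04 -6.3228e-05
  E       1.7974e-04      1.265      3.719     0.1457
  solve Keq expr → x = -6.3228e-05; check Q = 1.6100e+05

Direction: reverse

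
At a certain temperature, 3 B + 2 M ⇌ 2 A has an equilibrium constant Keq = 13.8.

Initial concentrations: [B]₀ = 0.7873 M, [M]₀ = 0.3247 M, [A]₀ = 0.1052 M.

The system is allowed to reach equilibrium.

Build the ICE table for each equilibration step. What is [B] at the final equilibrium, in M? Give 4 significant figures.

[B]_eq = 0.5547 M

Q₀ = 0.2151 vs Keq = 13.8 ⇒ Q<K, forward
Step 1:
                    B           M           A
  I            0.7873      0.3247      0.1052
  C           -0.2326     -0.1551      0.1551
  E            0.5547      0.1696      0.2603
  solve Keq expr → x = 0.07754; check Q = 13.8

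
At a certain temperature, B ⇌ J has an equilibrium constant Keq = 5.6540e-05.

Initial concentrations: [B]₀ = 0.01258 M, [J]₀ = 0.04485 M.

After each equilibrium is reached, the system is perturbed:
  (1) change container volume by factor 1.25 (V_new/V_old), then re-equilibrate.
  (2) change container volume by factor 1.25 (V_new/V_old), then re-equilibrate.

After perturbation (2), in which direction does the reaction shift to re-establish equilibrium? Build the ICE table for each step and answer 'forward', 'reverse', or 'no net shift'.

Q₀ = 3.565 vs Keq = 5.6540e-05 ⇒ Q>K, reverse
Step 1:
                  B         J
  Initial   0.01258   0.04485
  Change    0.04485  -0.04485
  Equil     0.05743 3.2469e-06
  solve Keq expr → x = -0.04485; check Q = 5.6540e-05
Then change container volume by factor 1.25 (V_new/V_old).
Step 2:
                  B         J
  Initial   0.04594 2.5975e-06
  Change          0         0
  Equil     0.04594 2.5975e-06
  solve Keq expr → x = 0; check Q = 5.6540e-05
Then change container volume by factor 1.25 (V_new/V_old).
Step 3:
                  B         J
  Initial   0.03675 2.0780e-06
  Change          0         0
  Equil     0.03675 2.0780e-06
  solve Keq expr → x = 0; check Q = 5.6540e-05

Direction: no net shift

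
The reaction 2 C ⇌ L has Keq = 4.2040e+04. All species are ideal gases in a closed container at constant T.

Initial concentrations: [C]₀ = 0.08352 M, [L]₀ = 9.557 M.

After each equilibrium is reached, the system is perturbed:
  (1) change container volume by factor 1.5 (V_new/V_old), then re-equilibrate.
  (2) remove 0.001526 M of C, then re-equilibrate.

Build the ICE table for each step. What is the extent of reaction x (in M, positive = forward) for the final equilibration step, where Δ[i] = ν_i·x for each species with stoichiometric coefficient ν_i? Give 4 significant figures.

x = -7.6263e-04 M

Q₀ = 1370 vs Keq = 4.2040e+04 ⇒ Q<K, forward
Step 1:
                   C          L
  Initial    0.08352      9.557
  Change    -0.06842    0.03421
  Equil       0.0151      9.591
  solve Keq expr → x = 0.03421; check Q = 4.2040e+04
Then change container volume by factor 1.5 (V_new/V_old).
Step 2:
                   C          L
  Initial    0.01007      6.394
  Change    0.002262  -0.001131
  Equil      0.01233      6.393
  solve Keq expr → x = -0.001131; check Q = 4.2040e+04
Then remove 0.001526 M of C.
Step 3:
                   C          L
  Initial    0.01081      6.393
  Change    0.001525 -7.6263e-04
  Equil      0.01233      6.392
  solve Keq expr → x = -7.6263e-04; check Q = 4.2040e+04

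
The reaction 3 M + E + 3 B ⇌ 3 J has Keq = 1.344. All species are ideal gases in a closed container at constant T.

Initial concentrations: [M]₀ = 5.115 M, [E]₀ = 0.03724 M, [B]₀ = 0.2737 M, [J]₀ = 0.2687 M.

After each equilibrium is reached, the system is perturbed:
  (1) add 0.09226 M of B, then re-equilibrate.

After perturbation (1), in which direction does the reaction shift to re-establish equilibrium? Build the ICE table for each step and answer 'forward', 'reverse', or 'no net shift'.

Q₀ = 0.1899 vs Keq = 1.344 ⇒ Q<K, forward
Step 1:
                  M         E         B         J
  Initial     5.115   0.03724    0.2737    0.2687
  Change   -0.05537  -0.01846  -0.05537   0.05537
  Equil        5.06   0.01878    0.2183    0.3241
  solve Keq expr → x = 0.01846; check Q = 1.344
Then add 0.09226 M of B.
Step 2:
                  M         E         B         J
  Initial      5.06   0.01878    0.3106    0.3241
  Change   -0.02464 -0.008213  -0.02464   0.02464
  Equil       5.035   0.01057     0.286    0.3487
  solve Keq expr → x = 0.008213; check Q = 1.344

Direction: forward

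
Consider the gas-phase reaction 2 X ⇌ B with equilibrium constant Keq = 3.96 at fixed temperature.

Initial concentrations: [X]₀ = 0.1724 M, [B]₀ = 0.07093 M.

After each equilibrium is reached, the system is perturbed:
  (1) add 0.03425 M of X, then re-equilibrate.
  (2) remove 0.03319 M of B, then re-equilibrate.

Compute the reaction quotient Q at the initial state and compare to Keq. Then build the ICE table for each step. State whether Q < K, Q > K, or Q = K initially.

Q₀ = 2.386; Q < K (proceeds forward)

Q₀ = 2.386 vs Keq = 3.96 ⇒ Q<K, forward
Step 1:
                    X           B
  init         0.1724     0.07093
  Δ          -0.02657     0.01328
  eq           0.1458     0.08421
  solve Keq expr → x = 0.01328; check Q = 3.96
Then add 0.03425 M of X.
Step 2:
                    X           B
  init         0.1801     0.08421
  Δ          -0.02415     0.01207
  eq           0.1559     0.09629
  solve Keq expr → x = 0.01207; check Q = 3.96
Then remove 0.03319 M of B.
Step 3:
                    X           B
  init         0.1559      0.0631
  Δ          -0.02005     0.01002
  eq           0.1359     0.07312
  solve Keq expr → x = 0.01002; check Q = 3.96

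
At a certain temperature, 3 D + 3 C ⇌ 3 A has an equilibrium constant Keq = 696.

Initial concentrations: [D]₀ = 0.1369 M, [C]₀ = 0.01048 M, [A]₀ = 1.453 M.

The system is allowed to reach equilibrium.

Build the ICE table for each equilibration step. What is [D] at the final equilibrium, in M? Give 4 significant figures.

Q₀ = 1.0387e+09 vs Keq = 696 ⇒ Q>K, reverse
Step 1:
                   D          C          A
  Initial     0.1369    0.01048      1.453
  Change      0.2935     0.2935    -0.2935
  Equil       0.4304      0.304      1.159
  solve Keq expr → x = -0.09784; check Q = 696

[D]_eq = 0.4304 M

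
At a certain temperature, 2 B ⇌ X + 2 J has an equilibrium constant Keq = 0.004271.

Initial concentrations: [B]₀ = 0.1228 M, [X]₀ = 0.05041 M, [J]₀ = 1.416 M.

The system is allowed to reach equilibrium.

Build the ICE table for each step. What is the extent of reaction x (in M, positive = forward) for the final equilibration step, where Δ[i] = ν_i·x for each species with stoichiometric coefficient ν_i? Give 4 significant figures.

x = -0.05029 M

Q₀ = 6.703 vs Keq = 0.004271 ⇒ Q>K, reverse
Step 1:
                    B           X           J
  Initial      0.1228     0.05041       1.416
  Change       0.1006    -0.05029     -0.1006
  Equil        0.2234  1.2316e-04       1.315
  solve Keq expr → x = -0.05029; check Q = 0.004271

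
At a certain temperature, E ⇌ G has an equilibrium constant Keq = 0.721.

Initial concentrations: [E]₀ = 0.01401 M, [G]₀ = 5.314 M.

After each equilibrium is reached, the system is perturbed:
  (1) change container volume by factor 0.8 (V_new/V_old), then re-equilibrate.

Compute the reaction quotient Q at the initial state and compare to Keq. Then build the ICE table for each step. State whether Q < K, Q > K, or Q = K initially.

Q₀ = 379.3; Q > K (proceeds reverse)

Q₀ = 379.3 vs Keq = 0.721 ⇒ Q>K, reverse
Step 1:
                    E           G
  I           0.01401       5.314
  C             3.082      -3.082
  E             3.096       2.232
  solve Keq expr → x = -3.082; check Q = 0.721
Then change container volume by factor 0.8 (V_new/V_old).
Step 2:
                    E           G
  I              3.87        2.79
  C                 0           0
  E              3.87        2.79
  solve Keq expr → x = 0; check Q = 0.721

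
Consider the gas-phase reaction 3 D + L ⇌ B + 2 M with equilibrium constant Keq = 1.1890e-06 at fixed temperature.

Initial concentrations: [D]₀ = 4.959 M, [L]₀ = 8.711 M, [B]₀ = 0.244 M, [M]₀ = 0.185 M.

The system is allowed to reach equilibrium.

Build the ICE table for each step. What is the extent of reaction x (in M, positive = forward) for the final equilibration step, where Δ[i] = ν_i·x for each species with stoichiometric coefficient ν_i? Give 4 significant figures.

x = -0.05017 M

Q₀ = 7.8611e-06 vs Keq = 1.1890e-06 ⇒ Q>K, reverse
Step 1:
                   D          L          B          M
  I            4.959      8.711      0.244      0.185
  C           0.1505    0.05017   -0.05017    -0.1003
  E            5.109      8.761     0.1938    0.08467
  solve Keq expr → x = -0.05017; check Q = 1.1890e-06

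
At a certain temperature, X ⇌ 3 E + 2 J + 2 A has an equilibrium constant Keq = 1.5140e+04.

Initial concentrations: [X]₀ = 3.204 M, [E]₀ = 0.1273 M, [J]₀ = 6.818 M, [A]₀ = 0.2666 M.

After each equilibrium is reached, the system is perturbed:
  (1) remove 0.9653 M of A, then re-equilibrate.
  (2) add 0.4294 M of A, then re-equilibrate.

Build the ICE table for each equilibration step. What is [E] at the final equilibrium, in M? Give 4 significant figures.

Q₀ = 0.002127 vs Keq = 1.5140e+04 ⇒ Q<K, forward
Step 1:
                  X         E         J         A
  I           3.204    0.1273     6.818    0.2666
  C          -1.194     3.581     2.387     2.387
  E            2.01     3.708     9.205     2.654
  solve Keq expr → x = 1.194; check Q = 1.5140e+04
Then remove 0.9653 M of A.
Step 2:
                  X         E         J         A
  I            2.01     3.708     9.205     1.689
  C          -0.168     0.504     0.336     0.336
  E           1.842     4.212     9.541     2.025
  solve Keq expr → x = 0.168; check Q = 1.5140e+04
Then add 0.4294 M of A.
Step 3:
                  X         E         J         A
  I           1.842     4.212     9.541     2.454
  C          0.0795   -0.2385    -0.159    -0.159
  E           1.922     3.974     9.382     2.295
  solve Keq expr → x = -0.0795; check Q = 1.5140e+04

[E]_eq = 3.974 M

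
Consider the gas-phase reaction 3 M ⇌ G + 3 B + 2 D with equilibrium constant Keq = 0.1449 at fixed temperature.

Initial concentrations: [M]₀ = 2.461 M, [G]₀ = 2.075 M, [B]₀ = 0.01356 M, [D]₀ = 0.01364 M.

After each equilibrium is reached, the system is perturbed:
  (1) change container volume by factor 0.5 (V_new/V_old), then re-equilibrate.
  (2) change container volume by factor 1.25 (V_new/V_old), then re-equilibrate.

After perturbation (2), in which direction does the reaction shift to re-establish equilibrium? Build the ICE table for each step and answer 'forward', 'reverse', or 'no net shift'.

Q₀ = 6.4579e-11 vs Keq = 0.1449 ⇒ Q<K, forward
Step 1:
                   M          G          B          D
  I            2.461      2.075    0.01356    0.01364
  C           -0.872     0.2907      0.872     0.5813
  E            1.589      2.366     0.8855     0.5949
  solve Keq expr → x = 0.2907; check Q = 0.1449
Then change container volume by factor 0.5 (V_new/V_old).
Step 2:
                   M          G          B          D
  I            3.178      4.731      1.771       1.19
  C           0.4901    -0.1634    -0.4901    -0.3267
  E            3.668      4.568      1.281     0.8631
  solve Keq expr → x = -0.1634; check Q = 0.1449
Then change container volume by factor 1.25 (V_new/V_old).
Step 3:
                   M          G          B          D
  I            2.935      3.654      1.025     0.6905
  C          -0.1167     0.0389     0.1167     0.0778
  E            2.818      3.693      1.141     0.7683
  solve Keq expr → x = 0.0389; check Q = 0.1449

Direction: forward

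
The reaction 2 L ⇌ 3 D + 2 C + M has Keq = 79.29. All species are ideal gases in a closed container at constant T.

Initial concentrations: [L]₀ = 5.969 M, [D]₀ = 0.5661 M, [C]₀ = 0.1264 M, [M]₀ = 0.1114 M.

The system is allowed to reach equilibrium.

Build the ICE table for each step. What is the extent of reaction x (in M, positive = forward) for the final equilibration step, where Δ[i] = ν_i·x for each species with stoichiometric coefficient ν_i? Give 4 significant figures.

x = 1.293 M

Q₀ = 9.0627e-06 vs Keq = 79.29 ⇒ Q<K, forward
Step 1:
                    L           D           C           M
  Initial       5.969      0.5661      0.1264      0.1114
  Change       -2.586       3.879       2.586       1.293
  Equil         3.383       4.445       2.712       1.404
  solve Keq expr → x = 1.293; check Q = 79.29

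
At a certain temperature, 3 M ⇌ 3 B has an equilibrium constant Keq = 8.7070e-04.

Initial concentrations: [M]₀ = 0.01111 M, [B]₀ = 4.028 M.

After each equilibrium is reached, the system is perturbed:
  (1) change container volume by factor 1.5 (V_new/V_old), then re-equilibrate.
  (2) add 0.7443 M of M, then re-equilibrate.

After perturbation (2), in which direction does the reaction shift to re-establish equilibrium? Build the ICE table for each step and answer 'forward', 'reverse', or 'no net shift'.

Direction: forward

Q₀ = 4.7657e+07 vs Keq = 8.7070e-04 ⇒ Q>K, reverse
Step 1:
                    M           B
  Initial     0.01111       4.028
  Change        3.676      -3.676
  Equil         3.687      0.3521
  solve Keq expr → x = -1.225; check Q = 8.7070e-04
Then change container volume by factor 1.5 (V_new/V_old).
Step 2:
                    M           B
  Initial       2.458      0.2347
  Change            0           0
  Equil         2.458      0.2347
  solve Keq expr → x = 0; check Q = 8.7070e-04
Then add 0.7443 M of M.
Step 3:
                    M           B
  Initial       3.202      0.2347
  Change     -0.06488     0.06488
  Equil         3.137      0.2996
  solve Keq expr → x = 0.02163; check Q = 8.7070e-04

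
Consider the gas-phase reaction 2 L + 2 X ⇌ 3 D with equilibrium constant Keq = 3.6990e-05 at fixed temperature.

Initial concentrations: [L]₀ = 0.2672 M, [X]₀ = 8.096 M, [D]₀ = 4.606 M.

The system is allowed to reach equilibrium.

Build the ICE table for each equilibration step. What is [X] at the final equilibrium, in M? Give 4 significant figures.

Q₀ = 20.88 vs Keq = 3.6990e-05 ⇒ Q>K, reverse
Step 1:
                   L          X          D
  I           0.2672      8.096      4.606
  C            2.838      2.838     -4.257
  E            3.105      10.93     0.3493
  solve Keq expr → x = -1.419; check Q = 3.6990e-05

[X]_eq = 10.93 M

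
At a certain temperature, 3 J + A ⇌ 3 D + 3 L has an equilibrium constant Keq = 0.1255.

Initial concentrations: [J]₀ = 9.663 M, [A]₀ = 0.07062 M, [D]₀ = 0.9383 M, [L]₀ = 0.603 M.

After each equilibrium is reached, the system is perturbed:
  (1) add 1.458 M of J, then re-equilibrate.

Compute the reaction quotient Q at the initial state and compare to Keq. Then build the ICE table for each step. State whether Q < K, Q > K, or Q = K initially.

Q₀ = 0.002843; Q < K (proceeds forward)

Q₀ = 0.002843 vs Keq = 0.1255 ⇒ Q<K, forward
Step 1:
                  J         A         D         L
  init        9.663   0.07062    0.9383     0.603
  Δ         -0.1915  -0.06384    0.1915    0.1915
  eq          9.471  0.006783      1.13    0.7945
  solve Keq expr → x = 0.06384; check Q = 0.1255
Then add 1.458 M of J.
Step 2:
                  J         A         D         L
  init        10.93  0.006783      1.13    0.7945
  Δ       -0.006516 -0.002172  0.006516  0.006516
  eq          10.92  0.004611     1.136     0.801
  solve Keq expr → x = 0.002172; check Q = 0.1255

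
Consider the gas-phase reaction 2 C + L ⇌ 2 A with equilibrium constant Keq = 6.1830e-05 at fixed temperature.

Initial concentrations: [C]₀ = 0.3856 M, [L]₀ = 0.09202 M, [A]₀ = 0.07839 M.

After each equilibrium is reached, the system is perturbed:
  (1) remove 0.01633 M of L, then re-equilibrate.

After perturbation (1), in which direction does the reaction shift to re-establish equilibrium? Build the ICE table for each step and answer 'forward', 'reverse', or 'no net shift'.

Q₀ = 0.4491 vs Keq = 6.1830e-05 ⇒ Q>K, reverse
Step 1:
                  C         L         A
  init       0.3856   0.09202   0.07839
  Δ         0.07708   0.03854  -0.07708
  eq         0.4627    0.1306  0.001315
  solve Keq expr → x = -0.03854; check Q = 6.1830e-05
Then remove 0.01633 M of L.
Step 2:
                  C         L         A
  init       0.4627    0.1142  0.001315
  Δ       8.4504e-05 4.2252e-05 -8.4504e-05
  eq         0.4628    0.1143   0.00123
  solve Keq expr → x = -4.2252e-05; check Q = 6.1830e-05

Direction: reverse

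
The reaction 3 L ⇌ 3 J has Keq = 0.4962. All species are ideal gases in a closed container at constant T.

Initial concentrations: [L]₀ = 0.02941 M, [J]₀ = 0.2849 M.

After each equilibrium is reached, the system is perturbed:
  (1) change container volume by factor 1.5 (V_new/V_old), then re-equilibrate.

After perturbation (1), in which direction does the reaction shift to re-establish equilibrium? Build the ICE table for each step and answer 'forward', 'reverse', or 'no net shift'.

Direction: no net shift

Q₀ = 909.1 vs Keq = 0.4962 ⇒ Q>K, reverse
Step 1:
                    L           J
  Initial     0.02941      0.2849
  Change        0.146      -0.146
  Equil        0.1754      0.1389
  solve Keq expr → x = -0.04867; check Q = 0.4962
Then change container volume by factor 1.5 (V_new/V_old).
Step 2:
                    L           J
  Initial       0.117     0.09259
  Change            0           0
  Equil         0.117     0.09259
  solve Keq expr → x = 0; check Q = 0.4962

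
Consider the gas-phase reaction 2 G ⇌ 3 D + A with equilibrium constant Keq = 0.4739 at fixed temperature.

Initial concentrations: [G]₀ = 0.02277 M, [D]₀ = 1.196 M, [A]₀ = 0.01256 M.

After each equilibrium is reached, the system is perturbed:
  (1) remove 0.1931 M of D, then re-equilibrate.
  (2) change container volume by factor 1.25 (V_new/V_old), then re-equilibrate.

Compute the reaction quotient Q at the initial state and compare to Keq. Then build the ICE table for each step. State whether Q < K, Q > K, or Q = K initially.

Q₀ = 41.44 vs Keq = 0.4739 ⇒ Q>K, reverse
Step 1:
                   G          D          A
  Initial    0.02277      1.196    0.01256
  Change      0.0238   -0.03571    -0.0119
  Equil      0.04657       1.16 6.5806e-04
  solve Keq expr → x = -0.0119; check Q = 0.4739
Then remove 0.1931 M of D.
Step 2:
                   G          D          A
  Initial    0.04657     0.9672 6.5806e-04
  Change  -8.6386e-04   0.001296 4.3193e-04
  Equil      0.04571     0.9685    0.00109
  solve Keq expr → x = 4.3193e-04; check Q = 0.4739
Then change container volume by factor 1.25 (V_new/V_old).
Step 3:
                   G          D          A
  Initial    0.03657     0.7748 8.7199e-04
  Change  -8.4396e-04   0.001266 4.2198e-04
  Equil      0.03572     0.7761   0.001294
  solve Keq expr → x = 4.2198e-04; check Q = 0.4739

Q₀ = 41.44; Q > K (proceeds reverse)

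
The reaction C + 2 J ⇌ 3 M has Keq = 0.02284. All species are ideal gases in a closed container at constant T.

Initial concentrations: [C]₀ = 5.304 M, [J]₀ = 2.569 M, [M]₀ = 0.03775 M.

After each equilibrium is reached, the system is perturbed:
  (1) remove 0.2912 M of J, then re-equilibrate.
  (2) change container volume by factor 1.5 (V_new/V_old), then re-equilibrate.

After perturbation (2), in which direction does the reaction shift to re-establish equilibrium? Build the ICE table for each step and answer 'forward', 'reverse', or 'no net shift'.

Direction: no net shift

Q₀ = 1.5368e-06 vs Keq = 0.02284 ⇒ Q<K, forward
Step 1:
                   C          J          M
  Initial      5.304      2.569    0.03775
  Change     -0.2508    -0.5016     0.7524
  Equil        5.053      2.067     0.7901
  solve Keq expr → x = 0.2508; check Q = 0.02284
Then remove 0.2912 M of J.
Step 2:
                   C          J          M
  Initial      5.053      1.776     0.7901
  Change     0.02123    0.04247    -0.0637
  Equil        5.074      1.819     0.7264
  solve Keq expr → x = -0.02123; check Q = 0.02284
Then change container volume by factor 1.5 (V_new/V_old).
Step 3:
                   C          J          M
  Initial      3.383      1.212     0.4843
  Change           0          0          0
  Equil        3.383      1.212     0.4843
  solve Keq expr → x = 0; check Q = 0.02284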